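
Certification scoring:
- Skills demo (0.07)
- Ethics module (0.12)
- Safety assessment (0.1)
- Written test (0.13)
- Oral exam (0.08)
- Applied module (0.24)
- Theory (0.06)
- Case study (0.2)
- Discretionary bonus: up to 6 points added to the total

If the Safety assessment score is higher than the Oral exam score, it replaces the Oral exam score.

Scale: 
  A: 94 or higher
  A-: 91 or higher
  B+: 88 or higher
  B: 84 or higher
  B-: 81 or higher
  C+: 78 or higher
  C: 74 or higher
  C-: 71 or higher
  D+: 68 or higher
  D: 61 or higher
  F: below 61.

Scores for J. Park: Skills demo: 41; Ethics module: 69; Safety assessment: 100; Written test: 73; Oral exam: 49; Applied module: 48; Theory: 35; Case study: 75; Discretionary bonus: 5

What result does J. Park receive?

Safety assessment (100) > Oral exam (49), so Oral exam counts as 100.
Weighted total:
  Skills demo 41 × 0.07 = 2.87
  Ethics module 69 × 0.12 = 8.28
  Safety assessment 100 × 0.1 = 10
  Written test 73 × 0.13 = 9.49
  Oral exam 100 × 0.08 = 8
  Applied module 48 × 0.24 = 11.52
  Theory 35 × 0.06 = 2.1
  Case study 75 × 0.2 = 15
Sum = 67.26
Discretionary bonus: 67.26 + 5 = 72.26
72.26 is ≥ 71 and < 74 → C-

C-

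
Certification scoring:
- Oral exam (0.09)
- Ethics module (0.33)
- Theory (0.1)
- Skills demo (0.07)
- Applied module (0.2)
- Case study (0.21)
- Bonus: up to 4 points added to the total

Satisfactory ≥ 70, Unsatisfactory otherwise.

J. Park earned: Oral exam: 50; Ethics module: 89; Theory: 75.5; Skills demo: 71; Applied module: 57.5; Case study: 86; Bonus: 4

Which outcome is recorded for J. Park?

Weighted total:
  Oral exam 50 × 0.09 = 4.5
  Ethics module 89 × 0.33 = 29.37
  Theory 75.5 × 0.1 = 7.55
  Skills demo 71 × 0.07 = 4.97
  Applied module 57.5 × 0.2 = 11.5
  Case study 86 × 0.21 = 18.06
Sum = 75.95
Bonus: 75.95 + 4 = 79.95
79.95 ≥ 70 → Satisfactory

Satisfactory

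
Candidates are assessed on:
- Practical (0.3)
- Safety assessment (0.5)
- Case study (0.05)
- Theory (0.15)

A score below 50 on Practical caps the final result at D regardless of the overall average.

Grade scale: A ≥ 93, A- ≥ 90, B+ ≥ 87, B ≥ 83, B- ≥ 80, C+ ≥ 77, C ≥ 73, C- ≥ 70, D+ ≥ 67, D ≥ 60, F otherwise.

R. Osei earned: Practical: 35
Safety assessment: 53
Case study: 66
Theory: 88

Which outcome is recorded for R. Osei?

F

Practical score 35 < 50: minimum not met.
Weighted total:
  Practical 35 × 0.3 = 10.5
  Safety assessment 53 × 0.5 = 26.5
  Case study 66 × 0.05 = 3.3
  Theory 88 × 0.15 = 13.2
Sum = 53.5
53.5 would be F; cap at D applies → F.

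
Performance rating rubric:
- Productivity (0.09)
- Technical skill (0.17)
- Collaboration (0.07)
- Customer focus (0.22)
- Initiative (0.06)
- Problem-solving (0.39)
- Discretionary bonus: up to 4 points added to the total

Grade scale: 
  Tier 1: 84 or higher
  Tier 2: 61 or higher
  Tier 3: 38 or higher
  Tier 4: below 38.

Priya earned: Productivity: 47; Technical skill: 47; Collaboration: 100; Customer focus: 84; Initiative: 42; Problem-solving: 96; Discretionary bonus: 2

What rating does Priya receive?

Tier 2

Weighted total:
  Productivity 47 × 0.09 = 4.23
  Technical skill 47 × 0.17 = 7.99
  Collaboration 100 × 0.07 = 7
  Customer focus 84 × 0.22 = 18.48
  Initiative 42 × 0.06 = 2.52
  Problem-solving 96 × 0.39 = 37.44
Sum = 77.66
Discretionary bonus: 77.66 + 2 = 79.66
79.66 is ≥ 61 and < 84 → Tier 2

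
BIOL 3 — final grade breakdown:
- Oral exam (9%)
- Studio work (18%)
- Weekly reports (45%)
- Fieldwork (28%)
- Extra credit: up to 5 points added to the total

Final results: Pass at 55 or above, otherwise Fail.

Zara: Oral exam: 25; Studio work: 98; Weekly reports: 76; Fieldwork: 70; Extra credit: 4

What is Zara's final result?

Pass

Weighted total:
  Oral exam 25 × 0.09 = 2.25
  Studio work 98 × 0.18 = 17.64
  Weekly reports 76 × 0.45 = 34.2
  Fieldwork 70 × 0.28 = 19.6
Sum = 73.69
Extra credit: 73.69 + 4 = 77.69
77.69 ≥ 55 → Pass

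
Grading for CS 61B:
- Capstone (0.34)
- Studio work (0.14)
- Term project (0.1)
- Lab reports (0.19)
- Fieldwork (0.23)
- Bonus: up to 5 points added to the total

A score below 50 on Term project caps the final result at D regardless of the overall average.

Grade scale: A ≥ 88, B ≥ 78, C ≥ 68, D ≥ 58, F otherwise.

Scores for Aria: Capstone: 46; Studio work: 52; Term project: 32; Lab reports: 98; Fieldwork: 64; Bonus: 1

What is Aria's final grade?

Term project score 32 < 50: minimum not met.
Weighted total:
  Capstone 46 × 0.34 = 15.64
  Studio work 52 × 0.14 = 7.28
  Term project 32 × 0.1 = 3.2
  Lab reports 98 × 0.19 = 18.62
  Fieldwork 64 × 0.23 = 14.72
Sum = 59.46
Bonus: 59.46 + 1 = 60.46
60.46 would be D; cap at D applies → D.

D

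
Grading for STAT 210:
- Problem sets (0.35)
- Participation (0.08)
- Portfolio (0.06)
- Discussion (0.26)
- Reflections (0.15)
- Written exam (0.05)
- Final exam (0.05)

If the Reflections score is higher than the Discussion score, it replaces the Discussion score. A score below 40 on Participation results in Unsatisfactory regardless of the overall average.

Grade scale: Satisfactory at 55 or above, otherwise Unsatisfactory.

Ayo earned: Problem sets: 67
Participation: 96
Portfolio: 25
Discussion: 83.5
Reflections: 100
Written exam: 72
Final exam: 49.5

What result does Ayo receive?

Reflections (100) > Discussion (83.5), so Discussion counts as 100.
Participation score 96 ≥ 40: minimum met.
Weighted total:
  Problem sets 67 × 0.35 = 23.45
  Participation 96 × 0.08 = 7.68
  Portfolio 25 × 0.06 = 1.5
  Discussion 100 × 0.26 = 26
  Reflections 100 × 0.15 = 15
  Written exam 72 × 0.05 = 3.6
  Final exam 49.5 × 0.05 = 2.475
Sum = 79.705
79.705 ≥ 55 → Satisfactory

Satisfactory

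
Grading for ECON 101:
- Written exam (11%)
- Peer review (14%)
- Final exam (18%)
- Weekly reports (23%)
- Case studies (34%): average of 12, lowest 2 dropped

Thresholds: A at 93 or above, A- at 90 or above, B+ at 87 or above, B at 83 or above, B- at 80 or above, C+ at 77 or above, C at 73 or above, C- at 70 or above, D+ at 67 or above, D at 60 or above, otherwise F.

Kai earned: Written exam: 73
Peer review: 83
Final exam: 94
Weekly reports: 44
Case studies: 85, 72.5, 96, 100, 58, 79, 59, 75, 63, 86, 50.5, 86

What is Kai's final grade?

C

Case studies: drop 50.5, 58 → average of remaining 10 = 801.5/10 = 80.15
Weighted total:
  Written exam 73 × 0.11 = 8.03
  Peer review 83 × 0.14 = 11.62
  Final exam 94 × 0.18 = 16.92
  Weekly reports 44 × 0.23 = 10.12
  Case studies 80.15 × 0.34 = 27.251
Sum = 73.941
73.941 is ≥ 73 and < 77 → C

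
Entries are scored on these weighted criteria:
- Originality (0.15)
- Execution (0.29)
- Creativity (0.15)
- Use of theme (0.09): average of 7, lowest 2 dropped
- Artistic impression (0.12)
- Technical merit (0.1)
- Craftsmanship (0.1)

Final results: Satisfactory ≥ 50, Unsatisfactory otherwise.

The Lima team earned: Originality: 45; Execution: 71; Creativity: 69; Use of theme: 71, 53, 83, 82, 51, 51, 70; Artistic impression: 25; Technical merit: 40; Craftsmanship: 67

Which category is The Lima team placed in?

Satisfactory

Use of theme: drop 51, 51 → average of remaining 5 = 359/5 = 71.8
Weighted total:
  Originality 45 × 0.15 = 6.75
  Execution 71 × 0.29 = 20.59
  Creativity 69 × 0.15 = 10.35
  Use of theme 71.8 × 0.09 = 6.462
  Artistic impression 25 × 0.12 = 3
  Technical merit 40 × 0.1 = 4
  Craftsmanship 67 × 0.1 = 6.7
Sum = 57.852
57.852 ≥ 50 → Satisfactory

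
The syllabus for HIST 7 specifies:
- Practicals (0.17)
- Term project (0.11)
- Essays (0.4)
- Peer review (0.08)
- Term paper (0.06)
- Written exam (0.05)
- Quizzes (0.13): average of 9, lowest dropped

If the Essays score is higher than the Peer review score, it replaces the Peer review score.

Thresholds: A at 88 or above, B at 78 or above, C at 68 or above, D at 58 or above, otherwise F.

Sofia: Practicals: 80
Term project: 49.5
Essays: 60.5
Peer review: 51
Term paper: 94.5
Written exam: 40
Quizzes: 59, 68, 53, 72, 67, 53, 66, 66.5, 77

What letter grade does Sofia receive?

D

Quizzes: drop 53 → average of remaining 8 = 528.5/8 = 66.0625
Essays (60.5) > Peer review (51), so Peer review counts as 60.5.
Weighted total:
  Practicals 80 × 0.17 = 13.6
  Term project 49.5 × 0.11 = 5.445
  Essays 60.5 × 0.4 = 24.2
  Peer review 60.5 × 0.08 = 4.84
  Term paper 94.5 × 0.06 = 5.67
  Written exam 40 × 0.05 = 2
  Quizzes 66.0625 × 0.13 = 8.588125
Sum = 64.343125
64.343125 is ≥ 58 and < 68 → D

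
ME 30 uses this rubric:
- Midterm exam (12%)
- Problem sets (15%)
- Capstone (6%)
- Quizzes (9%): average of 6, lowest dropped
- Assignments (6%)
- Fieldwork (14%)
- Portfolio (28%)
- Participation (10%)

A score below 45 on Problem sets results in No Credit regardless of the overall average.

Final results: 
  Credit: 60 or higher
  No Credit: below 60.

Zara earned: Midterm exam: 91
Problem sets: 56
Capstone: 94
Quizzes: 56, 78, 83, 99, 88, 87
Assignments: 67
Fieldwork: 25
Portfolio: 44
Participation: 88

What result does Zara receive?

Credit

Quizzes: drop 56 → average of remaining 5 = 435/5 = 87
Problem sets score 56 ≥ 45: minimum met.
Weighted total:
  Midterm exam 91 × 0.12 = 10.92
  Problem sets 56 × 0.15 = 8.4
  Capstone 94 × 0.06 = 5.64
  Quizzes 87 × 0.09 = 7.83
  Assignments 67 × 0.06 = 4.02
  Fieldwork 25 × 0.14 = 3.5
  Portfolio 44 × 0.28 = 12.32
  Participation 88 × 0.1 = 8.8
Sum = 61.43
61.43 ≥ 60 → Credit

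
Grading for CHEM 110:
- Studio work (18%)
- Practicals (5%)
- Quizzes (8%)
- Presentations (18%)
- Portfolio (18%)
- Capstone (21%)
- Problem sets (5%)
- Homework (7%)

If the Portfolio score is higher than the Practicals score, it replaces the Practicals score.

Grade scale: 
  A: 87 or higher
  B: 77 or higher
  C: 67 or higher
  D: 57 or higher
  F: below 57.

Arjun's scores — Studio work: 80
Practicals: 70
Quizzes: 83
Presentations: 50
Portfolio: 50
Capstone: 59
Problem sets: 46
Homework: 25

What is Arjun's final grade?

Portfolio (50) ≤ Practicals (70), so Practicals stays at 70.
Weighted total:
  Studio work 80 × 0.18 = 14.4
  Practicals 70 × 0.05 = 3.5
  Quizzes 83 × 0.08 = 6.64
  Presentations 50 × 0.18 = 9
  Portfolio 50 × 0.18 = 9
  Capstone 59 × 0.21 = 12.39
  Problem sets 46 × 0.05 = 2.3
  Homework 25 × 0.07 = 1.75
Sum = 58.98
58.98 is ≥ 57 and < 67 → D

D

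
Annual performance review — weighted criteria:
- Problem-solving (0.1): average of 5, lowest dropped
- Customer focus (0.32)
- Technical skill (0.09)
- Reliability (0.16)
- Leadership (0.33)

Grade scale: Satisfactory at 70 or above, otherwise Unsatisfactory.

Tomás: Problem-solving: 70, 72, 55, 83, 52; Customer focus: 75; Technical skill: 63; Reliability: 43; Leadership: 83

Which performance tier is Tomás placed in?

Problem-solving: drop 52 → average of remaining 4 = 280/4 = 70
Weighted total:
  Problem-solving 70 × 0.1 = 7
  Customer focus 75 × 0.32 = 24
  Technical skill 63 × 0.09 = 5.67
  Reliability 43 × 0.16 = 6.88
  Leadership 83 × 0.33 = 27.39
Sum = 70.94
70.94 ≥ 70 → Satisfactory

Satisfactory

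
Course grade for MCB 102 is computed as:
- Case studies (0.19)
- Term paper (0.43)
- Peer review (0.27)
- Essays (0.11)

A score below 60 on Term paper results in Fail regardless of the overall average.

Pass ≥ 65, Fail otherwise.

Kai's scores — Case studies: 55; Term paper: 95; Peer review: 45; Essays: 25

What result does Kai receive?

Pass

Term paper score 95 ≥ 60: minimum met.
Weighted total:
  Case studies 55 × 0.19 = 10.45
  Term paper 95 × 0.43 = 40.85
  Peer review 45 × 0.27 = 12.15
  Essays 25 × 0.11 = 2.75
Sum = 66.2
66.2 ≥ 65 → Pass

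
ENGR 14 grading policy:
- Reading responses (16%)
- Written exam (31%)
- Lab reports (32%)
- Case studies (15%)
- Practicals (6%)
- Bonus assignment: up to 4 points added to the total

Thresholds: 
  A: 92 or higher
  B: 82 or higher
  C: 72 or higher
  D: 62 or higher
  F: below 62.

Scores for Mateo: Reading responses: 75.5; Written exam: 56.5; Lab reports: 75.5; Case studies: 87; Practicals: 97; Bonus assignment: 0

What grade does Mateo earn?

C

Weighted total:
  Reading responses 75.5 × 0.16 = 12.08
  Written exam 56.5 × 0.31 = 17.515
  Lab reports 75.5 × 0.32 = 24.16
  Case studies 87 × 0.15 = 13.05
  Practicals 97 × 0.06 = 5.82
Sum = 72.625
Bonus assignment: 72.625 + 0 = 72.625
72.625 is ≥ 72 and < 82 → C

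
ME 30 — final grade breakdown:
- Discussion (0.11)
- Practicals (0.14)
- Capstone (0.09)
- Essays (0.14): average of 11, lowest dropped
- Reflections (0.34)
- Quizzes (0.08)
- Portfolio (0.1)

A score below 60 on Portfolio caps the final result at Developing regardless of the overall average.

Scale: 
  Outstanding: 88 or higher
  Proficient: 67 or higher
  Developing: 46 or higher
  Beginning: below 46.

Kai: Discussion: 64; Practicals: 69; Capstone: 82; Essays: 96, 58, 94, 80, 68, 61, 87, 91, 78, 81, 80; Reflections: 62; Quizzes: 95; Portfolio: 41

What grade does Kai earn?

Essays: drop 58 → average of remaining 10 = 816/10 = 81.6
Portfolio score 41 < 60: minimum not met.
Weighted total:
  Discussion 64 × 0.11 = 7.04
  Practicals 69 × 0.14 = 9.66
  Capstone 82 × 0.09 = 7.38
  Essays 81.6 × 0.14 = 11.424
  Reflections 62 × 0.34 = 21.08
  Quizzes 95 × 0.08 = 7.6
  Portfolio 41 × 0.1 = 4.1
Sum = 68.284
68.284 would be Proficient; cap at Developing applies → Developing.

Developing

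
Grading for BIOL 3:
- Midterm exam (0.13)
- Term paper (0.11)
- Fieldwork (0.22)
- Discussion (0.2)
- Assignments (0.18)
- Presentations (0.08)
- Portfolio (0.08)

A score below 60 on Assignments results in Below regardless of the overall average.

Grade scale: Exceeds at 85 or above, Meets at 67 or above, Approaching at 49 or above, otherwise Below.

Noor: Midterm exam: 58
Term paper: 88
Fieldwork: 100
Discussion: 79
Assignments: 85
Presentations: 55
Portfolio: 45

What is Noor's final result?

Meets

Assignments score 85 ≥ 60: minimum met.
Weighted total:
  Midterm exam 58 × 0.13 = 7.54
  Term paper 88 × 0.11 = 9.68
  Fieldwork 100 × 0.22 = 22
  Discussion 79 × 0.2 = 15.8
  Assignments 85 × 0.18 = 15.3
  Presentations 55 × 0.08 = 4.4
  Portfolio 45 × 0.08 = 3.6
Sum = 78.32
78.32 is ≥ 67 and < 85 → Meets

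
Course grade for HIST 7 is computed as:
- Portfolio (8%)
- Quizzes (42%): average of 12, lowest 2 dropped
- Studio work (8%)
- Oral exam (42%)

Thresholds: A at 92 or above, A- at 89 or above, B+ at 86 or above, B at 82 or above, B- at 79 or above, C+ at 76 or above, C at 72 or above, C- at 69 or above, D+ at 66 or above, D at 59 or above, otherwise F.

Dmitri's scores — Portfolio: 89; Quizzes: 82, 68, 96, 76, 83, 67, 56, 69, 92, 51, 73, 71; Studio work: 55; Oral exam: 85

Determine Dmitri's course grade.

B-

Quizzes: drop 51, 56 → average of remaining 10 = 777/10 = 77.7
Weighted total:
  Portfolio 89 × 0.08 = 7.12
  Quizzes 77.7 × 0.42 = 32.634
  Studio work 55 × 0.08 = 4.4
  Oral exam 85 × 0.42 = 35.7
Sum = 79.854
79.854 is ≥ 79 and < 82 → B-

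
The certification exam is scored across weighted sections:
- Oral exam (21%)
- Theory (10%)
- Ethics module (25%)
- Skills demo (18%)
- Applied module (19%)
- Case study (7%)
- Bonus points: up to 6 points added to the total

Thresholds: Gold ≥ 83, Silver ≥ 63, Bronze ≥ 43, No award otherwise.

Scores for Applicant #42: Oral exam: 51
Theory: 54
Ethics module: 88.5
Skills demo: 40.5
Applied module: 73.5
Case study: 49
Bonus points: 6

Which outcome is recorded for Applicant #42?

Silver

Weighted total:
  Oral exam 51 × 0.21 = 10.71
  Theory 54 × 0.1 = 5.4
  Ethics module 88.5 × 0.25 = 22.125
  Skills demo 40.5 × 0.18 = 7.29
  Applied module 73.5 × 0.19 = 13.965
  Case study 49 × 0.07 = 3.43
Sum = 62.92
Bonus points: 62.92 + 6 = 68.92
68.92 is ≥ 63 and < 83 → Silver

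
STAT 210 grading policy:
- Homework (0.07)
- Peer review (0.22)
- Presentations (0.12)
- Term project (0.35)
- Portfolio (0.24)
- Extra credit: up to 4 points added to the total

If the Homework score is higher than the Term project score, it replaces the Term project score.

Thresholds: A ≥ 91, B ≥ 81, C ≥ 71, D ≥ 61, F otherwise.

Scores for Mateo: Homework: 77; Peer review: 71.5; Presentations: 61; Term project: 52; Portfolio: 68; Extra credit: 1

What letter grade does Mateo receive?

C

Homework (77) > Term project (52), so Term project counts as 77.
Weighted total:
  Homework 77 × 0.07 = 5.39
  Peer review 71.5 × 0.22 = 15.73
  Presentations 61 × 0.12 = 7.32
  Term project 77 × 0.35 = 26.95
  Portfolio 68 × 0.24 = 16.32
Sum = 71.71
Extra credit: 71.71 + 1 = 72.71
72.71 is ≥ 71 and < 81 → C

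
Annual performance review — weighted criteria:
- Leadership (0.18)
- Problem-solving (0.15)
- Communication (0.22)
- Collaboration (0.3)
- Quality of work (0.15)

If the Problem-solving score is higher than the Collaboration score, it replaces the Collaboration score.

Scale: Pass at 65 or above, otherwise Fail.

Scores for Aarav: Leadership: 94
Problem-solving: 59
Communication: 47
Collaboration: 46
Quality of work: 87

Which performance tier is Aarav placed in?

Pass

Problem-solving (59) > Collaboration (46), so Collaboration counts as 59.
Weighted total:
  Leadership 94 × 0.18 = 16.92
  Problem-solving 59 × 0.15 = 8.85
  Communication 47 × 0.22 = 10.34
  Collaboration 59 × 0.3 = 17.7
  Quality of work 87 × 0.15 = 13.05
Sum = 66.86
66.86 ≥ 65 → Pass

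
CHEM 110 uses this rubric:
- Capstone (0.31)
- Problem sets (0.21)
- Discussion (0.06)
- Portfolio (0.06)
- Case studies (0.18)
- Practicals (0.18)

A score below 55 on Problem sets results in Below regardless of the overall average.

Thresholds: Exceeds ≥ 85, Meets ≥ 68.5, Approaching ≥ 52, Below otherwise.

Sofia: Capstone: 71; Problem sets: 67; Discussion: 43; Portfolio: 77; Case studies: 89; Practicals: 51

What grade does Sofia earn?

Approaching

Problem sets score 67 ≥ 55: minimum met.
Weighted total:
  Capstone 71 × 0.31 = 22.01
  Problem sets 67 × 0.21 = 14.07
  Discussion 43 × 0.06 = 2.58
  Portfolio 77 × 0.06 = 4.62
  Case studies 89 × 0.18 = 16.02
  Practicals 51 × 0.18 = 9.18
Sum = 68.48
68.48 is ≥ 52 and < 68.5 → Approaching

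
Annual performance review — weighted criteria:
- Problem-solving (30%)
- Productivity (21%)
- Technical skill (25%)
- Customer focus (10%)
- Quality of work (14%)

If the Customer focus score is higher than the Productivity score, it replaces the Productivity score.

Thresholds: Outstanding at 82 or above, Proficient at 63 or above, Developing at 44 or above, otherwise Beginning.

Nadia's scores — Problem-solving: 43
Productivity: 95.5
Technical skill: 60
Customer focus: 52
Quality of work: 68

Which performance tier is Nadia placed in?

Customer focus (52) ≤ Productivity (95.5), so Productivity stays at 95.5.
Weighted total:
  Problem-solving 43 × 0.3 = 12.9
  Productivity 95.5 × 0.21 = 20.055
  Technical skill 60 × 0.25 = 15
  Customer focus 52 × 0.1 = 5.2
  Quality of work 68 × 0.14 = 9.52
Sum = 62.675
62.675 is ≥ 44 and < 63 → Developing

Developing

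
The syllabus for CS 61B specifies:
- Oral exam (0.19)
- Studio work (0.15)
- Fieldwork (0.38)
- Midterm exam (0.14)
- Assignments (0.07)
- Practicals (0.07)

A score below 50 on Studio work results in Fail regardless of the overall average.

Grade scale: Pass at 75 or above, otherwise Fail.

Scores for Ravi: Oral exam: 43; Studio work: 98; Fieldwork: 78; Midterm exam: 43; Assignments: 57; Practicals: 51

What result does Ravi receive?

Studio work score 98 ≥ 50: minimum met.
Weighted total:
  Oral exam 43 × 0.19 = 8.17
  Studio work 98 × 0.15 = 14.7
  Fieldwork 78 × 0.38 = 29.64
  Midterm exam 43 × 0.14 = 6.02
  Assignments 57 × 0.07 = 3.99
  Practicals 51 × 0.07 = 3.57
Sum = 66.09
66.09 < 75 → Fail

Fail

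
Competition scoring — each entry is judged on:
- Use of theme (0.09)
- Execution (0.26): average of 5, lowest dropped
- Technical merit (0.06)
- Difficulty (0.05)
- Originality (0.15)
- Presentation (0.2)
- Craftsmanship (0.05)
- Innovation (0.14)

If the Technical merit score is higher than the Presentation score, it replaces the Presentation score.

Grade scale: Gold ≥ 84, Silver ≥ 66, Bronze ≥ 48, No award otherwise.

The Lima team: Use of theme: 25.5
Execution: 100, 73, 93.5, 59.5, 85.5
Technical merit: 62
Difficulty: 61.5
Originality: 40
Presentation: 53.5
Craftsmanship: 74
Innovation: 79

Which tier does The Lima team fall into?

Execution: drop 59.5 → average of remaining 4 = 352/4 = 88
Technical merit (62) > Presentation (53.5), so Presentation counts as 62.
Weighted total:
  Use of theme 25.5 × 0.09 = 2.295
  Execution 88 × 0.26 = 22.88
  Technical merit 62 × 0.06 = 3.72
  Difficulty 61.5 × 0.05 = 3.075
  Originality 40 × 0.15 = 6
  Presentation 62 × 0.2 = 12.4
  Craftsmanship 74 × 0.05 = 3.7
  Innovation 79 × 0.14 = 11.06
Sum = 65.13
65.13 is ≥ 48 and < 66 → Bronze

Bronze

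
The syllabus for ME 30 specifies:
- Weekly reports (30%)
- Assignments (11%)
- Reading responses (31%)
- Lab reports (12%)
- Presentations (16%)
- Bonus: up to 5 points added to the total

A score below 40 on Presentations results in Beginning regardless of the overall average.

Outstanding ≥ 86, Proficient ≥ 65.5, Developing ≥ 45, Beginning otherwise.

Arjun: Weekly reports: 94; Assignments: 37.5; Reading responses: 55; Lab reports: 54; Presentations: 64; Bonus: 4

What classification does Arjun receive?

Presentations score 64 ≥ 40: minimum met.
Weighted total:
  Weekly reports 94 × 0.3 = 28.2
  Assignments 37.5 × 0.11 = 4.125
  Reading responses 55 × 0.31 = 17.05
  Lab reports 54 × 0.12 = 6.48
  Presentations 64 × 0.16 = 10.24
Sum = 66.095
Bonus: 66.095 + 4 = 70.095
70.095 is ≥ 65.5 and < 86 → Proficient

Proficient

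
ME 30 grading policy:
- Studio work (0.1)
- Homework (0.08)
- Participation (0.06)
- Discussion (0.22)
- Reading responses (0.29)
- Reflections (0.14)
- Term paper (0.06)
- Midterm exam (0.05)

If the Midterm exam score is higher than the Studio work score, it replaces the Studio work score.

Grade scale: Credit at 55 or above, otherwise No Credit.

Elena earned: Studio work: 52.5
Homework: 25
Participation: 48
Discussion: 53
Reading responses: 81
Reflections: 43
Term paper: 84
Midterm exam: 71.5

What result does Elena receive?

Midterm exam (71.5) > Studio work (52.5), so Studio work counts as 71.5.
Weighted total:
  Studio work 71.5 × 0.1 = 7.15
  Homework 25 × 0.08 = 2
  Participation 48 × 0.06 = 2.88
  Discussion 53 × 0.22 = 11.66
  Reading responses 81 × 0.29 = 23.49
  Reflections 43 × 0.14 = 6.02
  Term paper 84 × 0.06 = 5.04
  Midterm exam 71.5 × 0.05 = 3.575
Sum = 61.815
61.815 ≥ 55 → Credit

Credit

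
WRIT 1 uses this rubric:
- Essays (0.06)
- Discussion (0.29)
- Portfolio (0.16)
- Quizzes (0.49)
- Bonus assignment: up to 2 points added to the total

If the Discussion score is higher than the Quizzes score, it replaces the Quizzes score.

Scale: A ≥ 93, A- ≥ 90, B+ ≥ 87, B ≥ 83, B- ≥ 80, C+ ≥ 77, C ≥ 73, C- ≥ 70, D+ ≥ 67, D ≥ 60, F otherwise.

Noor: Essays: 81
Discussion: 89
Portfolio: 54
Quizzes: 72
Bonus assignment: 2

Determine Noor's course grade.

B

Discussion (89) > Quizzes (72), so Quizzes counts as 89.
Weighted total:
  Essays 81 × 0.06 = 4.86
  Discussion 89 × 0.29 = 25.81
  Portfolio 54 × 0.16 = 8.64
  Quizzes 89 × 0.49 = 43.61
Sum = 82.92
Bonus assignment: 82.92 + 2 = 84.92
84.92 is ≥ 83 and < 87 → B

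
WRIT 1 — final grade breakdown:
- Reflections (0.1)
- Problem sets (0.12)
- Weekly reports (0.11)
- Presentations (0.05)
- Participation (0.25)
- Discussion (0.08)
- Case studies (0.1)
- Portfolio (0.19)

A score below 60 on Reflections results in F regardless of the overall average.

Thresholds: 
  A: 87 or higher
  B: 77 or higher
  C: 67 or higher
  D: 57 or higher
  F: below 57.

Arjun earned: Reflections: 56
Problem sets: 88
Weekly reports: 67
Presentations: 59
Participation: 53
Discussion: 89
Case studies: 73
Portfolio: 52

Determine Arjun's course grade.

Reflections score 56 < 60: minimum not met.
Weighted total:
  Reflections 56 × 0.1 = 5.6
  Problem sets 88 × 0.12 = 10.56
  Weekly reports 67 × 0.11 = 7.37
  Presentations 59 × 0.05 = 2.95
  Participation 53 × 0.25 = 13.25
  Discussion 89 × 0.08 = 7.12
  Case studies 73 × 0.1 = 7.3
  Portfolio 52 × 0.19 = 9.88
Sum = 64.03
Because the Reflections minimum was not met, the result is F.

F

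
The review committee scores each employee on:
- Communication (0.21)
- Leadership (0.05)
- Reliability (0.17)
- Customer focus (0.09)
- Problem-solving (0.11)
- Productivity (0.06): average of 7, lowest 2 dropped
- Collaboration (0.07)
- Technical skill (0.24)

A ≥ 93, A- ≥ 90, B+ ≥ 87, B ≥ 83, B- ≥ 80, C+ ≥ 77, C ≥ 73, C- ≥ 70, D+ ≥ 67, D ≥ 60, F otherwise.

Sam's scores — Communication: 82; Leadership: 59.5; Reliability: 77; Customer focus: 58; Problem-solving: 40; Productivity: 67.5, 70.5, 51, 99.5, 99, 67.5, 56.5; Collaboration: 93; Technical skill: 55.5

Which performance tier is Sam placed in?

D+

Productivity: drop 51, 56.5 → average of remaining 5 = 404/5 = 80.8
Weighted total:
  Communication 82 × 0.21 = 17.22
  Leadership 59.5 × 0.05 = 2.975
  Reliability 77 × 0.17 = 13.09
  Customer focus 58 × 0.09 = 5.22
  Problem-solving 40 × 0.11 = 4.4
  Productivity 80.8 × 0.06 = 4.848
  Collaboration 93 × 0.07 = 6.51
  Technical skill 55.5 × 0.24 = 13.32
Sum = 67.583
67.583 is ≥ 67 and < 70 → D+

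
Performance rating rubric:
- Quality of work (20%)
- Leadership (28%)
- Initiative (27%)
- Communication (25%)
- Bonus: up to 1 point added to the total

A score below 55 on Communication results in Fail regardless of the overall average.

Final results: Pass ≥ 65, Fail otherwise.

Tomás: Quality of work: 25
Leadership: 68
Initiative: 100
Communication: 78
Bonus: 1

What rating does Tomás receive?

Communication score 78 ≥ 55: minimum met.
Weighted total:
  Quality of work 25 × 0.2 = 5
  Leadership 68 × 0.28 = 19.04
  Initiative 100 × 0.27 = 27
  Communication 78 × 0.25 = 19.5
Sum = 70.54
Bonus: 70.54 + 1 = 71.54
71.54 ≥ 65 → Pass

Pass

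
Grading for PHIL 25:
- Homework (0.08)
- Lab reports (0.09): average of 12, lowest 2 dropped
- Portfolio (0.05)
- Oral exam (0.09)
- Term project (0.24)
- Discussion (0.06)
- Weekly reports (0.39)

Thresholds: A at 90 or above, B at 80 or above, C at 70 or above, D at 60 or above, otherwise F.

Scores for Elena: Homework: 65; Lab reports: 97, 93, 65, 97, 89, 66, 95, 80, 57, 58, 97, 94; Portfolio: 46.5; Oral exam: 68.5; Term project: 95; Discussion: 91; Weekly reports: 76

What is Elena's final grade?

Lab reports: drop 57, 58 → average of remaining 10 = 873/10 = 87.3
Weighted total:
  Homework 65 × 0.08 = 5.2
  Lab reports 87.3 × 0.09 = 7.857
  Portfolio 46.5 × 0.05 = 2.325
  Oral exam 68.5 × 0.09 = 6.165
  Term project 95 × 0.24 = 22.8
  Discussion 91 × 0.06 = 5.46
  Weekly reports 76 × 0.39 = 29.64
Sum = 79.447
79.447 is ≥ 70 and < 80 → C

C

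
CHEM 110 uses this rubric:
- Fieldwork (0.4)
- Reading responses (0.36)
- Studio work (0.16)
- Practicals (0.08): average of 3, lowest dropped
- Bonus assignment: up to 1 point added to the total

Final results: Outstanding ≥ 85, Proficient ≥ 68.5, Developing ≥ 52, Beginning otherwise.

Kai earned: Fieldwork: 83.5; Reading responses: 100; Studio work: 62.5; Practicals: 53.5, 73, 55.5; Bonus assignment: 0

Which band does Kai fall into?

Practicals: drop 53.5 → average of remaining 2 = 128.5/2 = 64.25
Weighted total:
  Fieldwork 83.5 × 0.4 = 33.4
  Reading responses 100 × 0.36 = 36
  Studio work 62.5 × 0.16 = 10
  Practicals 64.25 × 0.08 = 5.14
Sum = 84.54
Bonus assignment: 84.54 + 0 = 84.54
84.54 is ≥ 68.5 and < 85 → Proficient

Proficient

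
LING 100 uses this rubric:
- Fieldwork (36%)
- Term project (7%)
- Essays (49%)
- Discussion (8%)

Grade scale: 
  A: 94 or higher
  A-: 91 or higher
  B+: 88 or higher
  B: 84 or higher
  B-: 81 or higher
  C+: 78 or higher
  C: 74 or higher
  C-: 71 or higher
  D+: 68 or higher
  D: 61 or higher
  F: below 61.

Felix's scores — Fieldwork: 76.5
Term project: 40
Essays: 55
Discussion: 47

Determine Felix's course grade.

D

Weighted total:
  Fieldwork 76.5 × 0.36 = 27.54
  Term project 40 × 0.07 = 2.8
  Essays 55 × 0.49 = 26.95
  Discussion 47 × 0.08 = 3.76
Sum = 61.05
61.05 is ≥ 61 and < 68 → D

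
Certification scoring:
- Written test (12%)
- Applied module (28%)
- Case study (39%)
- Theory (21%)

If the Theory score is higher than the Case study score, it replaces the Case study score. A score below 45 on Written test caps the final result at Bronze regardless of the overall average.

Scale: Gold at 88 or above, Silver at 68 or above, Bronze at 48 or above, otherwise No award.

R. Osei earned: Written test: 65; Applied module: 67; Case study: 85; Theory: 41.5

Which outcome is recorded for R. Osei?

Silver

Theory (41.5) ≤ Case study (85), so Case study stays at 85.
Written test score 65 ≥ 45: minimum met.
Weighted total:
  Written test 65 × 0.12 = 7.8
  Applied module 67 × 0.28 = 18.76
  Case study 85 × 0.39 = 33.15
  Theory 41.5 × 0.21 = 8.715
Sum = 68.425
68.425 is ≥ 68 and < 88 → Silver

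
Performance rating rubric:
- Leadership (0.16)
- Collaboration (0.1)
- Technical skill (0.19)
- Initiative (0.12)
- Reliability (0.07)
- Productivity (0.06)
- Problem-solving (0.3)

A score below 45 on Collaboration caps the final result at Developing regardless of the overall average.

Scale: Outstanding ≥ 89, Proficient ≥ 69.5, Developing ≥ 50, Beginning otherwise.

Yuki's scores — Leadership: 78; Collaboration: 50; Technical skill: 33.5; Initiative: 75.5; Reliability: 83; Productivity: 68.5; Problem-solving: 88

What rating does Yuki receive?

Developing

Collaboration score 50 ≥ 45: minimum met.
Weighted total:
  Leadership 78 × 0.16 = 12.48
  Collaboration 50 × 0.1 = 5
  Technical skill 33.5 × 0.19 = 6.365
  Initiative 75.5 × 0.12 = 9.06
  Reliability 83 × 0.07 = 5.81
  Productivity 68.5 × 0.06 = 4.11
  Problem-solving 88 × 0.3 = 26.4
Sum = 69.225
69.225 is ≥ 50 and < 69.5 → Developing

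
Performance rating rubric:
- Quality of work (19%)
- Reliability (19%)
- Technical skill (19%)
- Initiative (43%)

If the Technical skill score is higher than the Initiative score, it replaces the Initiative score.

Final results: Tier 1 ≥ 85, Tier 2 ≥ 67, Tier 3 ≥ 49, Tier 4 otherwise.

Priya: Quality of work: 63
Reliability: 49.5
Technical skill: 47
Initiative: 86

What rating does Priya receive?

Technical skill (47) ≤ Initiative (86), so Initiative stays at 86.
Weighted total:
  Quality of work 63 × 0.19 = 11.97
  Reliability 49.5 × 0.19 = 9.405
  Technical skill 47 × 0.19 = 8.93
  Initiative 86 × 0.43 = 36.98
Sum = 67.285
67.285 is ≥ 67 and < 85 → Tier 2

Tier 2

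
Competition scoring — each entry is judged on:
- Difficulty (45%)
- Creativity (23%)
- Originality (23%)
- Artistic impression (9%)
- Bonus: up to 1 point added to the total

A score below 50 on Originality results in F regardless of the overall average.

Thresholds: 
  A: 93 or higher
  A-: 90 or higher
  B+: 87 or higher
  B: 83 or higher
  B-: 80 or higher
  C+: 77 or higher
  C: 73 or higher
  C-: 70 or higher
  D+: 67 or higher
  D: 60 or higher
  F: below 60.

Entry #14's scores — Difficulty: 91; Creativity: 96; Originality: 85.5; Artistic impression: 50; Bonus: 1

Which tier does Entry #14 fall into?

B+

Originality score 85.5 ≥ 50: minimum met.
Weighted total:
  Difficulty 91 × 0.45 = 40.95
  Creativity 96 × 0.23 = 22.08
  Originality 85.5 × 0.23 = 19.665
  Artistic impression 50 × 0.09 = 4.5
Sum = 87.195
Bonus: 87.195 + 1 = 88.195
88.195 is ≥ 87 and < 90 → B+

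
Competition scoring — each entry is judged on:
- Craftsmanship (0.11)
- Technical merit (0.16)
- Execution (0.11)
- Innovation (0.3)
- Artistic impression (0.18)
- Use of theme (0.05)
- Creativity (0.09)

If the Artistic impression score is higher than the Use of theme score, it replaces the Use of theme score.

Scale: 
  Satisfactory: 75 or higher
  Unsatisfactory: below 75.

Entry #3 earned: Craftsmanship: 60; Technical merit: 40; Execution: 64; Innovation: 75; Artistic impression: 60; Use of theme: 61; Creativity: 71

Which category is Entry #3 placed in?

Unsatisfactory

Artistic impression (60) ≤ Use of theme (61), so Use of theme stays at 61.
Weighted total:
  Craftsmanship 60 × 0.11 = 6.6
  Technical merit 40 × 0.16 = 6.4
  Execution 64 × 0.11 = 7.04
  Innovation 75 × 0.3 = 22.5
  Artistic impression 60 × 0.18 = 10.8
  Use of theme 61 × 0.05 = 3.05
  Creativity 71 × 0.09 = 6.39
Sum = 62.78
62.78 < 75 → Unsatisfactory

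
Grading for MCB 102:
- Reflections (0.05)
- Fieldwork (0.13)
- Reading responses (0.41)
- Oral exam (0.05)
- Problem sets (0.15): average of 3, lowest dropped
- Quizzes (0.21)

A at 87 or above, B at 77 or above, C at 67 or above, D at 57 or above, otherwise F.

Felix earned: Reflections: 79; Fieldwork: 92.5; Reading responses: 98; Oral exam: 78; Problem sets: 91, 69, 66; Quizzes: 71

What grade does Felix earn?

B

Problem sets: drop 66 → average of remaining 2 = 160/2 = 80
Weighted total:
  Reflections 79 × 0.05 = 3.95
  Fieldwork 92.5 × 0.13 = 12.025
  Reading responses 98 × 0.41 = 40.18
  Oral exam 78 × 0.05 = 3.9
  Problem sets 80 × 0.15 = 12
  Quizzes 71 × 0.21 = 14.91
Sum = 86.965
86.965 is ≥ 77 and < 87 → B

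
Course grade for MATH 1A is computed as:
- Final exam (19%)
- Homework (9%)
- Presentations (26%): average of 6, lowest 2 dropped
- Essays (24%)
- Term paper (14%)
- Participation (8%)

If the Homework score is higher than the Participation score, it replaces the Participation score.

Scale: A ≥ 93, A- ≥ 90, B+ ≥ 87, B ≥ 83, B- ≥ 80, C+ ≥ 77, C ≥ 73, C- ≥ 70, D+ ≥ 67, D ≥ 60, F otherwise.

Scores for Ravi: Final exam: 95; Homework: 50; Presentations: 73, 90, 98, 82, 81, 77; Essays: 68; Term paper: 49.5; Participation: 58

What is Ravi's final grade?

C

Presentations: drop 73, 77 → average of remaining 4 = 351/4 = 87.75
Homework (50) ≤ Participation (58), so Participation stays at 58.
Weighted total:
  Final exam 95 × 0.19 = 18.05
  Homework 50 × 0.09 = 4.5
  Presentations 87.75 × 0.26 = 22.815
  Essays 68 × 0.24 = 16.32
  Term paper 49.5 × 0.14 = 6.93
  Participation 58 × 0.08 = 4.64
Sum = 73.255
73.255 is ≥ 73 and < 77 → C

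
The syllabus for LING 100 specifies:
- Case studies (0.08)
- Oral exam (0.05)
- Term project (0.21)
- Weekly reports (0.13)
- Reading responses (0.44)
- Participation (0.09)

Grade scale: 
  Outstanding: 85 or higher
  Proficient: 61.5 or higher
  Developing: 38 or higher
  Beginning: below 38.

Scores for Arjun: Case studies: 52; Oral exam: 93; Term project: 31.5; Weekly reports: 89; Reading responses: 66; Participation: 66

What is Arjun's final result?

Weighted total:
  Case studies 52 × 0.08 = 4.16
  Oral exam 93 × 0.05 = 4.65
  Term project 31.5 × 0.21 = 6.615
  Weekly reports 89 × 0.13 = 11.57
  Reading responses 66 × 0.44 = 29.04
  Participation 66 × 0.09 = 5.94
Sum = 61.975
61.975 is ≥ 61.5 and < 85 → Proficient

Proficient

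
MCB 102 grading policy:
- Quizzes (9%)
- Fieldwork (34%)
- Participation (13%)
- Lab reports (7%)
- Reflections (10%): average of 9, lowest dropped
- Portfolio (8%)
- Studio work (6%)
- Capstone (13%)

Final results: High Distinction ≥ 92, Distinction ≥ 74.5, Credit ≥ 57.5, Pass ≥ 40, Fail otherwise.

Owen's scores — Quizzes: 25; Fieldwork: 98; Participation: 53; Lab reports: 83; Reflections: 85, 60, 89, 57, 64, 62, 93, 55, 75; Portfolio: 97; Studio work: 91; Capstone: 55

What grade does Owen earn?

Reflections: drop 55 → average of remaining 8 = 585/8 = 73.125
Weighted total:
  Quizzes 25 × 0.09 = 2.25
  Fieldwork 98 × 0.34 = 33.32
  Participation 53 × 0.13 = 6.89
  Lab reports 83 × 0.07 = 5.81
  Reflections 73.125 × 0.1 = 7.3125
  Portfolio 97 × 0.08 = 7.76
  Studio work 91 × 0.06 = 5.46
  Capstone 55 × 0.13 = 7.15
Sum = 75.9525
75.9525 is ≥ 74.5 and < 92 → Distinction

Distinction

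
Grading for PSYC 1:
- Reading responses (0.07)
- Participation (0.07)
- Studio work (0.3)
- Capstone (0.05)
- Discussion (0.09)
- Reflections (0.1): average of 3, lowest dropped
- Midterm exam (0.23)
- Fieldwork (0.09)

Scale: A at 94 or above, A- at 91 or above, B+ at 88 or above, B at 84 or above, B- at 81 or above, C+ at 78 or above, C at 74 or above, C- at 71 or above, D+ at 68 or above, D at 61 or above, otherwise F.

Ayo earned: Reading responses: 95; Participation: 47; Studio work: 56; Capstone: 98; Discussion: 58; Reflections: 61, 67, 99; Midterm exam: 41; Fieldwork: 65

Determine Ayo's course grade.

Reflections: drop 61 → average of remaining 2 = 166/2 = 83
Weighted total:
  Reading responses 95 × 0.07 = 6.65
  Participation 47 × 0.07 = 3.29
  Studio work 56 × 0.3 = 16.8
  Capstone 98 × 0.05 = 4.9
  Discussion 58 × 0.09 = 5.22
  Reflections 83 × 0.1 = 8.3
  Midterm exam 41 × 0.23 = 9.43
  Fieldwork 65 × 0.09 = 5.85
Sum = 60.44
60.44 < 61 → F

F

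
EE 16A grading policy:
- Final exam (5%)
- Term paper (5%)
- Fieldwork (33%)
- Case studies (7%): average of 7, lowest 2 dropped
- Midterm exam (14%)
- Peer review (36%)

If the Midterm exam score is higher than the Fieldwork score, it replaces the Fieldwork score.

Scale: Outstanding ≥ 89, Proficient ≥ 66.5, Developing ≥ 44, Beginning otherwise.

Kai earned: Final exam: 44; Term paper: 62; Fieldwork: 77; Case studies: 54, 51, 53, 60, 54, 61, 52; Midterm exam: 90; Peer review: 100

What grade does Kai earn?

Proficient

Case studies: drop 51, 52 → average of remaining 5 = 282/5 = 56.4
Midterm exam (90) > Fieldwork (77), so Fieldwork counts as 90.
Weighted total:
  Final exam 44 × 0.05 = 2.2
  Term paper 62 × 0.05 = 3.1
  Fieldwork 90 × 0.33 = 29.7
  Case studies 56.4 × 0.07 = 3.948
  Midterm exam 90 × 0.14 = 12.6
  Peer review 100 × 0.36 = 36
Sum = 87.548
87.548 is ≥ 66.5 and < 89 → Proficient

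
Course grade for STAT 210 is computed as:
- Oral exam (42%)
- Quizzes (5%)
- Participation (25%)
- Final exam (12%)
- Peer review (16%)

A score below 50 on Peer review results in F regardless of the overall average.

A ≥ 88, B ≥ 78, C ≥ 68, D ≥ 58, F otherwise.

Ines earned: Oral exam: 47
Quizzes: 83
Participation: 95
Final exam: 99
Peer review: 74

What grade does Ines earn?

C

Peer review score 74 ≥ 50: minimum met.
Weighted total:
  Oral exam 47 × 0.42 = 19.74
  Quizzes 83 × 0.05 = 4.15
  Participation 95 × 0.25 = 23.75
  Final exam 99 × 0.12 = 11.88
  Peer review 74 × 0.16 = 11.84
Sum = 71.36
71.36 is ≥ 68 and < 78 → C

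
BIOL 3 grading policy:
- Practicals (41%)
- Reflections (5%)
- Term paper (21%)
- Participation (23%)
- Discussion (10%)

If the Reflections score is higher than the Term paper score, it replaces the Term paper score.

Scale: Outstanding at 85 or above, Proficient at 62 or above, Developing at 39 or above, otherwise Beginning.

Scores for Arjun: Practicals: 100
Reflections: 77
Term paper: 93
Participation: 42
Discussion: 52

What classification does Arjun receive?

Proficient

Reflections (77) ≤ Term paper (93), so Term paper stays at 93.
Weighted total:
  Practicals 100 × 0.41 = 41
  Reflections 77 × 0.05 = 3.85
  Term paper 93 × 0.21 = 19.53
  Participation 42 × 0.23 = 9.66
  Discussion 52 × 0.1 = 5.2
Sum = 79.24
79.24 is ≥ 62 and < 85 → Proficient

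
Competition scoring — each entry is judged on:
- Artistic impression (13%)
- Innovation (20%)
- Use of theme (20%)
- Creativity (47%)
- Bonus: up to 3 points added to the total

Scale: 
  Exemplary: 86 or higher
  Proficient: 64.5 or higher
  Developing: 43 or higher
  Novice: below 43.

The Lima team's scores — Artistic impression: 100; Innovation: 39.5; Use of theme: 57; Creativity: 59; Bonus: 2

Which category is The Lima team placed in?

Weighted total:
  Artistic impression 100 × 0.13 = 13
  Innovation 39.5 × 0.2 = 7.9
  Use of theme 57 × 0.2 = 11.4
  Creativity 59 × 0.47 = 27.73
Sum = 60.03
Bonus: 60.03 + 2 = 62.03
62.03 is ≥ 43 and < 64.5 → Developing

Developing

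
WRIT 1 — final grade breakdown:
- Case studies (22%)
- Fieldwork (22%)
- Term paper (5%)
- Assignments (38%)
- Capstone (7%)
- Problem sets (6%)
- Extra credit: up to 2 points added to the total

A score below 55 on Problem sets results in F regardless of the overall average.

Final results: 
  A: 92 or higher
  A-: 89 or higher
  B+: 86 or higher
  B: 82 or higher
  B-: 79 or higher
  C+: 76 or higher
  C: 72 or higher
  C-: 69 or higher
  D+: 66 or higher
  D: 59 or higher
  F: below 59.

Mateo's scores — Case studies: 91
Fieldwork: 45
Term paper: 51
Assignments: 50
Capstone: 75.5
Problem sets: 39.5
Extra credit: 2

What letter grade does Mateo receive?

Problem sets score 39.5 < 55: minimum not met.
Weighted total:
  Case studies 91 × 0.22 = 20.02
  Fieldwork 45 × 0.22 = 9.9
  Term paper 51 × 0.05 = 2.55
  Assignments 50 × 0.38 = 19
  Capstone 75.5 × 0.07 = 5.285
  Problem sets 39.5 × 0.06 = 2.37
Sum = 59.125
Extra credit: 59.125 + 2 = 61.125
Because the Problem sets minimum was not met, the result is F.

F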